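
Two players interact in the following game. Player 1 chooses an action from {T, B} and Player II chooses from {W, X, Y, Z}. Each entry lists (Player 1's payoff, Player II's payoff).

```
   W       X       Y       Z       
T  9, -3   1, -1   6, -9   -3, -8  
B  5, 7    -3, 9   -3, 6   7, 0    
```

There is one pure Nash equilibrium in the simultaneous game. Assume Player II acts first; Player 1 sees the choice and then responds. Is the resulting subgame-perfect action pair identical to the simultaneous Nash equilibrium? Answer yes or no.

no

Backward induction with Player II moving first.
- W: BR = T, leader payoff -3.
- X: BR = T, leader payoff -1.
- Y: BR = T, leader payoff -9.
- Z: BR = B, leader payoff 0.
Player II's induced payoffs are -3, -1, -9, 0, so Player II commits to Z. Subgame-perfect outcome: (B, Z) with payoffs (7, 0).
For the simultaneous game, intersect best replies.
Player 1's best replies: W→T; X→T; Y→T; Z→B.
Player II's best replies: T→X; B→X.
Only (T, X) has each player best-responding; Nash payoffs (1, -1).
Sequential outcome (B, Z) differs from the Nash profile (T, X).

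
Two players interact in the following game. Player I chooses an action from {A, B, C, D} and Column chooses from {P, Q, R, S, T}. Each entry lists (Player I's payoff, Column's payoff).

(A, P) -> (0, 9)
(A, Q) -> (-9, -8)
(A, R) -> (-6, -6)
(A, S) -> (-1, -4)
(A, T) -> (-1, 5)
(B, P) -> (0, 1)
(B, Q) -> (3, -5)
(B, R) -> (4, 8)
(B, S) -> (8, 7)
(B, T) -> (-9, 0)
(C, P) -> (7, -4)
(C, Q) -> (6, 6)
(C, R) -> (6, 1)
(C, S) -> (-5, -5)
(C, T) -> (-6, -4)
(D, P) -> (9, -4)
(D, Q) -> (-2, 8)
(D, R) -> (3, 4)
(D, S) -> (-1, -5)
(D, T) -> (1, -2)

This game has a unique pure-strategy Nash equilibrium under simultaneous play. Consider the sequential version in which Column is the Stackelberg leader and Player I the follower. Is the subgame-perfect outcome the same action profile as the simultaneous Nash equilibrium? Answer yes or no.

Player I best-responds to each possible Column move:
- P: Player I compares 0, 0, 7, 9 and picks D; Column would get -4.
- Q: Player I compares -9, 3, 6, -2 and picks C; Column would get 6.
- R: Player I compares -6, 4, 6, 3 and picks C; Column would get 1.
- S: Player I compares -1, 8, -5, -1 and picks B; Column would get 7.
- T: Player I compares -1, -9, -6, 1 and picks D; Column would get -2.
Among -4, 6, 1, 7, -2, the best is 7 at S. Subgame-perfect outcome: (B, S) with payoffs (8, 7).
Under simultaneous play:
Player I's best replies: P→D; Q→C; R→C; S→B; T→D.
Column's best replies: A→P; B→R; C→Q; D→Q.
The unique mutual best reply is (C, Q), giving (6, 6).
Sequential outcome (B, S) differs from the Nash profile (C, Q).

no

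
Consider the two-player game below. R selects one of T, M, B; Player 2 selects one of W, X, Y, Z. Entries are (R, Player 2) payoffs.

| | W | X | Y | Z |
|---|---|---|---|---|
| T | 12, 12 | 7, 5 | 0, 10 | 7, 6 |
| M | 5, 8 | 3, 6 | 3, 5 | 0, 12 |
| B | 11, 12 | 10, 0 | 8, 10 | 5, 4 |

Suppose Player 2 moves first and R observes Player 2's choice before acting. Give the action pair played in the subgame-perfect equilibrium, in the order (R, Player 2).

(T, W)

R best-responds to each possible Player 2 move:
- W → R plays T (best of 12, 5, 11); Player 2 gets 12.
- X → R plays B (best of 7, 3, 10); Player 2 gets 0.
- Y → R plays B (best of 0, 3, 8); Player 2 gets 10.
- Z → R plays T (best of 7, 0, 5); Player 2 gets 6.
Player 2's induced payoffs are 12, 0, 10, 6, so Player 2 commits to W. Subgame-perfect outcome: (T, W) with payoffs (12, 12).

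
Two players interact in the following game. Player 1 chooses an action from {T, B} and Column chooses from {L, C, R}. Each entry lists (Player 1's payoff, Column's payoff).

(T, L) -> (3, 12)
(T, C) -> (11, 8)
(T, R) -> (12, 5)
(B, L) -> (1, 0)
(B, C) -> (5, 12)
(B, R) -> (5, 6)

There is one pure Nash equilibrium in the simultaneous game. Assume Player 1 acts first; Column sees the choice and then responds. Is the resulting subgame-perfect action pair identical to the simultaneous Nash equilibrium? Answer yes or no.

no

Backward induction with Player 1 moving first.
- T: BR = L, leader payoff 3.
- B: BR = C, leader payoff 5.
Maximizing over 3, 5, Player 1 chooses B. Subgame-perfect outcome: (B, C) with payoffs (5, 12).
Now find the simultaneous Nash equilibrium.
Player 1's best replies: L→T; C→T; R→T.
Column's best replies: T→L; B→C.
The unique mutual best reply is (T, L), giving (3, 12).
Sequential outcome (B, C) differs from the Nash profile (T, L).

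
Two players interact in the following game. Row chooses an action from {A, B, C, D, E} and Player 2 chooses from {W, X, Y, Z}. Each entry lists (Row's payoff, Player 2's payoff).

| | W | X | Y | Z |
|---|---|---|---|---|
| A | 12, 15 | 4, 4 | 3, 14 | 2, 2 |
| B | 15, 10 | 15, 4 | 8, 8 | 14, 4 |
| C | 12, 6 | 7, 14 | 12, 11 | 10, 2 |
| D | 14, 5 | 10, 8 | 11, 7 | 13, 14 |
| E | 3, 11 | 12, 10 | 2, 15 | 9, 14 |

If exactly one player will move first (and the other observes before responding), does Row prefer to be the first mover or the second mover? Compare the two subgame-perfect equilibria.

If Row leads: Player 2's best replies are A→W, B→W, C→X, D→Z, E→Y; Row's induced payoffs 12, 15, 7, 13, 2; outcome (B, W), payoffs (15, 10).
If Player 2 leads: Row's best replies are W→B, X→B, Y→C, Z→B; Player 2's induced payoffs 10, 4, 11, 4; outcome (C, Y), payoffs (12, 11).
Row gets 15 moving first and 12 moving second, so Row prefers to move first.

first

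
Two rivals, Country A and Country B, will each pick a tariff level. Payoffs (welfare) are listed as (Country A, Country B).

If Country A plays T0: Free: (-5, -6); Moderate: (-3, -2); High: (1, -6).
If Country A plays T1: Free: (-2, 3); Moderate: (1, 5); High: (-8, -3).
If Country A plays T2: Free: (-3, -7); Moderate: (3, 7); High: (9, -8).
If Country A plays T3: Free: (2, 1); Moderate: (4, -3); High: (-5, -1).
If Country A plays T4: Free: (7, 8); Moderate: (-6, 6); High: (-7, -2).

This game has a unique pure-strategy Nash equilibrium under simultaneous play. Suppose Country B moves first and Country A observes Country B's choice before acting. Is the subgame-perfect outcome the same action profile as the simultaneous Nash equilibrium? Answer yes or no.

yes

Country A best-responds to each possible Country B move:
- Free: Country A compares -5, -2, -3, 2, 7 and picks T4; Country B would get 8.
- Moderate: Country A compares -3, 1, 3, 4, -6 and picks T3; Country B would get -3.
- High: Country A compares 1, -8, 9, -5, -7 and picks T2; Country B would get -8.
Maximizing over 8, -3, -8, Country B chooses Free. Subgame-perfect outcome: (T4, Free) with payoffs (7, 8).
Now find the simultaneous Nash equilibrium.
Country A's best replies: Free→T4; Moderate→T3; High→T2.
Country B's best replies: T0→Moderate; T1→Moderate; T2→Moderate; T3→Free; T4→Free.
Only (T4, Free) has each player best-responding; Nash payoffs (7, 8).
Sequential outcome (T4, Free) coincides with the Nash profile (T4, Free).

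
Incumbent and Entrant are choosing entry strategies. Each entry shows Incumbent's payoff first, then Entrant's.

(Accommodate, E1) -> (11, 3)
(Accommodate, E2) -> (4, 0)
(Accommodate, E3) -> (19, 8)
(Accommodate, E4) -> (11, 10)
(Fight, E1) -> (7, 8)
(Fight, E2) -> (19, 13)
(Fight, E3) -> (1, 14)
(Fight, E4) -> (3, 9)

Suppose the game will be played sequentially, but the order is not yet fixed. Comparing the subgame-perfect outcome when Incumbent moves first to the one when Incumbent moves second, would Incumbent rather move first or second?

second

If Incumbent leads: Entrant's best replies are Accommodate→E4, Fight→E3; Incumbent's induced payoffs 11, 1; outcome (Accommodate, E4), payoffs (11, 10).
If Entrant leads: Incumbent's best replies are E1→Accommodate, E2→Fight, E3→Accommodate, E4→Accommodate; Entrant's induced payoffs 3, 13, 8, 10; outcome (Fight, E2), payoffs (19, 13).
Incumbent gets 11 moving first and 19 moving second, so Incumbent prefers to move second.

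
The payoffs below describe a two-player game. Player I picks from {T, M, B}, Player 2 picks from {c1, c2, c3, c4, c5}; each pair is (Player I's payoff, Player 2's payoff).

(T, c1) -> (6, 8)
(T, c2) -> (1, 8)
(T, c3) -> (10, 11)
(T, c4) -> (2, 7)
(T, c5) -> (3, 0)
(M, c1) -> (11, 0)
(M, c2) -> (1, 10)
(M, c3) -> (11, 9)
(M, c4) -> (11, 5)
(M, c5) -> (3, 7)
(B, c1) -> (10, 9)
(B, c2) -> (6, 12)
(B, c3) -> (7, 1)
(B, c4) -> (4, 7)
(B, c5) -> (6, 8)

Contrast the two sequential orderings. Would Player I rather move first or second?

If Player I leads: Player 2's best replies are T→c3, M→c2, B→c2; Player I's induced payoffs 10, 1, 6; outcome (T, c3), payoffs (10, 11).
If Player 2 leads: Player I's best replies are c1→M, c2→B, c3→M, c4→M, c5→B; Player 2's induced payoffs 0, 12, 9, 5, 8; outcome (B, c2), payoffs (6, 12).
Player I gets 10 moving first and 6 moving second, so Player I prefers to move first.

first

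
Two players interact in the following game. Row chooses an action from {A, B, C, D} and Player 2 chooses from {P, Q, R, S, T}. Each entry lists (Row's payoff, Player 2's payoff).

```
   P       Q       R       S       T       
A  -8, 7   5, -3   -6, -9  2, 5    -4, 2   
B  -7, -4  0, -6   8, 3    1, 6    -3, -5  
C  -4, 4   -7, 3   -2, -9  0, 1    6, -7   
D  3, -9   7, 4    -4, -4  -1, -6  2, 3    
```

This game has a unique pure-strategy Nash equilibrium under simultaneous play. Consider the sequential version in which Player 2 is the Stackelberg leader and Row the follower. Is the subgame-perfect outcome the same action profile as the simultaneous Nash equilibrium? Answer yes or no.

no

Backward induction with Player 2 moving first.
- P → Row plays D (best of -8, -7, -4, 3); Player 2 gets -9.
- Q → Row plays D (best of 5, 0, -7, 7); Player 2 gets 4.
- R → Row plays B (best of -6, 8, -2, -4); Player 2 gets 3.
- S → Row plays A (best of 2, 1, 0, -1); Player 2 gets 5.
- T → Row plays C (best of -4, -3, 6, 2); Player 2 gets -7.
Among -9, 4, 3, 5, -7, the best is 5 at S. Subgame-perfect outcome: (A, S) with payoffs (2, 5).
Now find the simultaneous Nash equilibrium.
Row's best replies: P→D; Q→D; R→B; S→A; T→C.
Player 2's best replies: A→P; B→S; C→P; D→Q.
Only (D, Q) has each player best-responding; Nash payoffs (7, 4).
Sequential outcome (A, S) differs from the Nash profile (D, Q).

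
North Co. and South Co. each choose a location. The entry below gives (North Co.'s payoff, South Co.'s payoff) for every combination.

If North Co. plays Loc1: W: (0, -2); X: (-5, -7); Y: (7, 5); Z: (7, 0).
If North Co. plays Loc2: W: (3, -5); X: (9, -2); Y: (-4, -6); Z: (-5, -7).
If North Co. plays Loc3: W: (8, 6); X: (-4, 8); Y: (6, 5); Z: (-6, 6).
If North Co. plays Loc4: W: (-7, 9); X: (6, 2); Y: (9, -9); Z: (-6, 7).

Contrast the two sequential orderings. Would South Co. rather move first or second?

first

If North Co. leads: South Co.'s best replies are Loc1→Y, Loc2→X, Loc3→X, Loc4→W; North Co.'s induced payoffs 7, 9, -4, -7; outcome (Loc2, X), payoffs (9, -2).
If South Co. leads: North Co.'s best replies are W→Loc3, X→Loc2, Y→Loc4, Z→Loc1; South Co.'s induced payoffs 6, -2, -9, 0; outcome (Loc3, W), payoffs (8, 6).
South Co. gets 6 moving first and -2 moving second, so South Co. prefers to move first.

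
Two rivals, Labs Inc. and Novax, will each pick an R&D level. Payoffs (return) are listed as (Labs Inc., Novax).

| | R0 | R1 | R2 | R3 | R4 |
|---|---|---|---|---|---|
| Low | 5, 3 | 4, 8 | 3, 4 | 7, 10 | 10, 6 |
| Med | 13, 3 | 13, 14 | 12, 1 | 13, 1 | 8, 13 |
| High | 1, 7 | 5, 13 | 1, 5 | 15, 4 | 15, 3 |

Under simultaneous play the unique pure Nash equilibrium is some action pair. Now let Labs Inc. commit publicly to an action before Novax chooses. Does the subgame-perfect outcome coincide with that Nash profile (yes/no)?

Solve by backward induction (Labs Inc. leads).
- Low → Novax plays R3 (best of 3, 8, 4, 10, 6); Labs Inc. gets 7.
- Med → Novax plays R1 (best of 3, 14, 1, 1, 13); Labs Inc. gets 13.
- High → Novax plays R1 (best of 7, 13, 5, 4, 3); Labs Inc. gets 5.
Labs Inc.'s induced payoffs are 7, 13, 5, so Labs Inc. commits to Med. Subgame-perfect outcome: (Med, R1) with payoffs (13, 14).
Now find the simultaneous Nash equilibrium.
Labs Inc.'s best replies: R0→Med; R1→Med; R2→Med; R3→High; R4→High.
Novax's best replies: Low→R3; Med→R1; High→R1.
The unique mutual best reply is (Med, R1), giving (13, 14).
Sequential outcome (Med, R1) coincides with the Nash profile (Med, R1).

yes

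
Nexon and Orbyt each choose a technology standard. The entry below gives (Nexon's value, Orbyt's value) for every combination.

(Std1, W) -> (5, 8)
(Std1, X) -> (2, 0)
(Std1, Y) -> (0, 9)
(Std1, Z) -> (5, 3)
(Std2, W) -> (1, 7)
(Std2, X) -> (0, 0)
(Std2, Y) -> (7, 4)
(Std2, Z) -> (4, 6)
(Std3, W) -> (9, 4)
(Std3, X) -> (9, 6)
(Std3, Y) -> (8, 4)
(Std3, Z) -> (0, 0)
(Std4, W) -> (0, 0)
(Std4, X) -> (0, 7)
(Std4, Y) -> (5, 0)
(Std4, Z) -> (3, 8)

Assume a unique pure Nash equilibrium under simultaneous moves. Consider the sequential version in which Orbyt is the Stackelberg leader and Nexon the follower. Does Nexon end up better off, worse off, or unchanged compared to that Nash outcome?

unchanged

Nexon best-responds to each possible Orbyt move:
- W: Nexon compares 5, 1, 9, 0 and picks Std3; Orbyt would get 4.
- X: Nexon compares 2, 0, 9, 0 and picks Std3; Orbyt would get 6.
- Y: Nexon compares 0, 7, 8, 5 and picks Std3; Orbyt would get 4.
- Z: Nexon compares 5, 4, 0, 3 and picks Std1; Orbyt would get 3.
Orbyt's induced payoffs are 4, 6, 4, 3, so Orbyt commits to X. Subgame-perfect outcome: (Std3, X) with payoffs (9, 6).
For the simultaneous game, intersect best replies.
Nexon's best replies: W→Std3; X→Std3; Y→Std3; Z→Std1.
Orbyt's best replies: Std1→Y; Std2→W; Std3→X; Std4→Z.
The unique mutual best reply is (Std3, X), giving (9, 6).
Nexon earns 9 sequentially versus 9 at the Nash outcome: unchanged.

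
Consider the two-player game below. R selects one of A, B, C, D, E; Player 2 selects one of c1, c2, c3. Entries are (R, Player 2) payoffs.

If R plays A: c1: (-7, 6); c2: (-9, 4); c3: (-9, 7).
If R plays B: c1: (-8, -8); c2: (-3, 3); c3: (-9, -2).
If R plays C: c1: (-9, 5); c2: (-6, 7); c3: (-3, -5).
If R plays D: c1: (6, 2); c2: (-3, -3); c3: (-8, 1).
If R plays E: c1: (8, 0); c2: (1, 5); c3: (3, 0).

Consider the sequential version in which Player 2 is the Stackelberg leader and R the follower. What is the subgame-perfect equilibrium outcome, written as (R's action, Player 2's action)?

Solve by backward induction (Player 2 leads).
- c1: BR = E, leader payoff 0.
- c2: BR = E, leader payoff 5.
- c3: BR = E, leader payoff 0.
Among 0, 5, 0, the best is 5 at c2. Subgame-perfect outcome: (E, c2) with payoffs (1, 5).

(E, c2)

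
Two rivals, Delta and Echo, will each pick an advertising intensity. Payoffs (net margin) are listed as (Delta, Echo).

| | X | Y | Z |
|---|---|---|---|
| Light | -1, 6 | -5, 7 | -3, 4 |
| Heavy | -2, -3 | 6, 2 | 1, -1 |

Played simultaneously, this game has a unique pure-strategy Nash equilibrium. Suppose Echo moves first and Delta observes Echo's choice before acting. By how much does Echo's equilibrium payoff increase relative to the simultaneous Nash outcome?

4

Delta best-responds to each possible Echo move:
- X → Delta plays Light (best of -1, -2); Echo gets 6.
- Y → Delta plays Heavy (best of -5, 6); Echo gets 2.
- Z → Delta plays Heavy (best of -3, 1); Echo gets -1.
Among 6, 2, -1, the best is 6 at X. Subgame-perfect outcome: (Light, X) with payoffs (-1, 6).
Under simultaneous play:
Delta's best replies: X→Light; Y→Heavy; Z→Heavy.
Echo's best replies: Light→Y; Heavy→Y.
Only (Heavy, Y) has each player best-responding; Nash payoffs (6, 2).
Echo's commitment gain: 6 − 2 = 4.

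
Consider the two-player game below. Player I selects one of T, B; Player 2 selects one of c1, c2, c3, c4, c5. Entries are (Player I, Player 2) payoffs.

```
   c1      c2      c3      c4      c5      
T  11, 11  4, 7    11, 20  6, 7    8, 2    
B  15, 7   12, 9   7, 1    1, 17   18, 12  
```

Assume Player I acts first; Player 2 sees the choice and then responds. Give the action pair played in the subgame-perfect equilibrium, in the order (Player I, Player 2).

Work backward from Player 2's decision.
- T → Player 2 plays c3 (best of 11, 7, 20, 7, 2); Player I gets 11.
- B → Player 2 plays c4 (best of 7, 9, 1, 17, 12); Player I gets 1.
Maximizing over 11, 1, Player I chooses T. Subgame-perfect outcome: (T, c3) with payoffs (11, 20).

(T, c3)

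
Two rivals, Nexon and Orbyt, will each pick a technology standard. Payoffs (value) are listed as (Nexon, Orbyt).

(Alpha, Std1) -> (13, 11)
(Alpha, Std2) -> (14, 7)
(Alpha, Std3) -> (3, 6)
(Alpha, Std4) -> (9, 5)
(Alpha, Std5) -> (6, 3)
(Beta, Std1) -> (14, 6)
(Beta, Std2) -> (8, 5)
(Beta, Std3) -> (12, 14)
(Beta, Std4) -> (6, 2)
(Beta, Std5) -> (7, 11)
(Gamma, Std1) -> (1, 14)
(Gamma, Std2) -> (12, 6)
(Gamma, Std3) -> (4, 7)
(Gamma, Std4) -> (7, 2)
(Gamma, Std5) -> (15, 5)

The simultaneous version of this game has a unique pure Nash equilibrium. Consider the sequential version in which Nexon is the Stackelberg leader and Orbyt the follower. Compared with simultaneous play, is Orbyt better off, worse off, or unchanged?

Backward induction with Nexon moving first.
- Alpha: BR = Std1, leader payoff 13.
- Beta: BR = Std3, leader payoff 12.
- Gamma: BR = Std1, leader payoff 1.
Among 13, 12, 1, the best is 13 at Alpha. Subgame-perfect outcome: (Alpha, Std1) with payoffs (13, 11).
Under simultaneous play:
Nexon's best replies: Std1→Beta; Std2→Alpha; Std3→Beta; Std4→Alpha; Std5→Gamma.
Orbyt's best replies: Alpha→Std1; Beta→Std3; Gamma→Std1.
The unique mutual best reply is (Beta, Std3), giving (12, 14).
Orbyt earns 11 sequentially versus 14 at the Nash outcome: worse off.

worse off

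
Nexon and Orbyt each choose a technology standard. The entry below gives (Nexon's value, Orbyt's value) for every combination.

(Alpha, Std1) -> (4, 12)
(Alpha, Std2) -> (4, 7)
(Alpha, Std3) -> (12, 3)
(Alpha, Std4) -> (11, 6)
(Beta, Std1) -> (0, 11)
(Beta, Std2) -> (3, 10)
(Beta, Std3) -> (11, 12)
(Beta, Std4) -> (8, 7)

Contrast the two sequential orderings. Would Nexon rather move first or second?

If Nexon leads: Orbyt's best replies are Alpha→Std1, Beta→Std3; Nexon's induced payoffs 4, 11; outcome (Beta, Std3), payoffs (11, 12).
If Orbyt leads: Nexon's best replies are Std1→Alpha, Std2→Alpha, Std3→Alpha, Std4→Alpha; Orbyt's induced payoffs 12, 7, 3, 6; outcome (Alpha, Std1), payoffs (4, 12).
Nexon gets 11 moving first and 4 moving second, so Nexon prefers to move first.

first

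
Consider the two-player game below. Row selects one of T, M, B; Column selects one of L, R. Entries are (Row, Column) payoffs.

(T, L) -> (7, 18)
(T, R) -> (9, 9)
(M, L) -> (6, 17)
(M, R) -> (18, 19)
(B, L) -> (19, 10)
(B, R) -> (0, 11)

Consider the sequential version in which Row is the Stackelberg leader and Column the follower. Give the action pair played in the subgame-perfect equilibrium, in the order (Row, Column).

Work backward from Column's decision.
- T: Column compares 18, 9 and picks L; Row would get 7.
- M: Column compares 17, 19 and picks R; Row would get 18.
- B: Column compares 10, 11 and picks R; Row would get 0.
Row's induced payoffs are 7, 18, 0, so Row commits to M. Subgame-perfect outcome: (M, R) with payoffs (18, 19).

(M, R)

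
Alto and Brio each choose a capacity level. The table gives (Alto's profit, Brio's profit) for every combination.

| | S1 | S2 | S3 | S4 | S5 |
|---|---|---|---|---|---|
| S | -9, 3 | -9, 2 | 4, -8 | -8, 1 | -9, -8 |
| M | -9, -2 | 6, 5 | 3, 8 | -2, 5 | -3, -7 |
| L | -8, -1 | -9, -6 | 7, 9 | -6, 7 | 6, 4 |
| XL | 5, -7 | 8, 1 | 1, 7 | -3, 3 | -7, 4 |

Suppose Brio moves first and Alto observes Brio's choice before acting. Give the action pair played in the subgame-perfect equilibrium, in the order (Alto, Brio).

Backward induction with Brio moving first.
- S1 → Alto plays XL (best of -9, -9, -8, 5); Brio gets -7.
- S2 → Alto plays XL (best of -9, 6, -9, 8); Brio gets 1.
- S3 → Alto plays L (best of 4, 3, 7, 1); Brio gets 9.
- S4 → Alto plays M (best of -8, -2, -6, -3); Brio gets 5.
- S5 → Alto plays L (best of -9, -3, 6, -7); Brio gets 4.
Maximizing over -7, 1, 9, 5, 4, Brio chooses S3. Subgame-perfect outcome: (L, S3) with payoffs (7, 9).

(L, S3)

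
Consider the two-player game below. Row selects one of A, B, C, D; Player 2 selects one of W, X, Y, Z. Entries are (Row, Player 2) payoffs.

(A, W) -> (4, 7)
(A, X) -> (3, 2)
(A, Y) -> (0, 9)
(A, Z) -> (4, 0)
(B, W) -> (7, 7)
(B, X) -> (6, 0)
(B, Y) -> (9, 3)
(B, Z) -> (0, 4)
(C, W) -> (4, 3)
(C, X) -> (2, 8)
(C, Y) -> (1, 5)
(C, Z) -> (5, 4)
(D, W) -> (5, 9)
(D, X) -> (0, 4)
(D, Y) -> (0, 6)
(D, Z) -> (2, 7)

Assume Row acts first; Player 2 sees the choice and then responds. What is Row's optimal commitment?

B

Backward induction with Row moving first.
- A: BR = Y, leader payoff 0.
- B: BR = W, leader payoff 7.
- C: BR = X, leader payoff 2.
- D: BR = W, leader payoff 5.
Maximizing over 0, 7, 2, 5, Row chooses B. Subgame-perfect outcome: (B, W) with payoffs (7, 7).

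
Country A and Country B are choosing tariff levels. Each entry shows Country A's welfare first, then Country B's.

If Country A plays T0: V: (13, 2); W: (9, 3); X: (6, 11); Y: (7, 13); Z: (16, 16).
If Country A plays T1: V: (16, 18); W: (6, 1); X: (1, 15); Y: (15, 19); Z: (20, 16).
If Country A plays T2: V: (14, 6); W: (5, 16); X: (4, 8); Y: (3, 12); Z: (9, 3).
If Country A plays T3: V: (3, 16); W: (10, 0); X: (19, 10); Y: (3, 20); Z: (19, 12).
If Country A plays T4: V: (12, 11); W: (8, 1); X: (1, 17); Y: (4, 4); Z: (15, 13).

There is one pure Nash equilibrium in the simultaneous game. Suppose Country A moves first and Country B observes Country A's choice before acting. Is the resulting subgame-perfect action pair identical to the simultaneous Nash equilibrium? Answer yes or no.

Backward induction with Country A moving first.
- T0: Country B compares 2, 3, 11, 13, 16 and picks Z; Country A would get 16.
- T1: Country B compares 18, 1, 15, 19, 16 and picks Y; Country A would get 15.
- T2: Country B compares 6, 16, 8, 12, 3 and picks W; Country A would get 5.
- T3: Country B compares 16, 0, 10, 20, 12 and picks Y; Country A would get 3.
- T4: Country B compares 11, 1, 17, 4, 13 and picks X; Country A would get 1.
Country A's induced payoffs are 16, 15, 5, 3, 1, so Country A commits to T0. Subgame-perfect outcome: (T0, Z) with payoffs (16, 16).
Now find the simultaneous Nash equilibrium.
Country A's best replies: V→T1; W→T3; X→T3; Y→T1; Z→T1.
Country B's best replies: T0→Z; T1→Y; T2→W; T3→Y; T4→X.
Only (T1, Y) has each player best-responding; Nash payoffs (15, 19).
Sequential outcome (T0, Z) differs from the Nash profile (T1, Y).

no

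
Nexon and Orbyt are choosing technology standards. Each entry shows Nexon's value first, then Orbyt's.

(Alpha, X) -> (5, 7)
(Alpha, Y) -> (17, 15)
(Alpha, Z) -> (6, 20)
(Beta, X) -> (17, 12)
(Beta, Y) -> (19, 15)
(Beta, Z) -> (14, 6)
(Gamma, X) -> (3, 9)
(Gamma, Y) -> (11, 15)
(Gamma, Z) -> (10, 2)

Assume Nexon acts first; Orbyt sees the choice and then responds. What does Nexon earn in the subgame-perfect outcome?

Orbyt best-responds to each possible Nexon move:
- Alpha: Orbyt compares 7, 15, 20 and picks Z; Nexon would get 6.
- Beta: Orbyt compares 12, 15, 6 and picks Y; Nexon would get 19.
- Gamma: Orbyt compares 9, 15, 2 and picks Y; Nexon would get 11.
Among 6, 19, 11, the best is 19 at Beta. Subgame-perfect outcome: (Beta, Y) with payoffs (19, 15).

19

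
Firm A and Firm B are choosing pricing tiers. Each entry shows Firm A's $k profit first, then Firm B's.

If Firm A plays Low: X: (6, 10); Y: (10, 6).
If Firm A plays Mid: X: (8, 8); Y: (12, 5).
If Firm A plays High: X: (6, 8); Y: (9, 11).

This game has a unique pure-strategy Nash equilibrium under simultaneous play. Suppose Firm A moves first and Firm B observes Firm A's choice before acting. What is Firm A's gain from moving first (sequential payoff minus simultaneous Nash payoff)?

1

Solve by backward induction (Firm A leads).
- Low: Firm B compares 10, 6 and picks X; Firm A would get 6.
- Mid: Firm B compares 8, 5 and picks X; Firm A would get 8.
- High: Firm B compares 8, 11 and picks Y; Firm A would get 9.
Among 6, 8, 9, the best is 9 at High. Subgame-perfect outcome: (High, Y) with payoffs (9, 11).
Under simultaneous play:
Firm A's best replies: X→Mid; Y→Mid.
Firm B's best replies: Low→X; Mid→X; High→Y.
The unique mutual best reply is (Mid, X), giving (8, 8).
Firm A's commitment gain: 9 − 8 = 1.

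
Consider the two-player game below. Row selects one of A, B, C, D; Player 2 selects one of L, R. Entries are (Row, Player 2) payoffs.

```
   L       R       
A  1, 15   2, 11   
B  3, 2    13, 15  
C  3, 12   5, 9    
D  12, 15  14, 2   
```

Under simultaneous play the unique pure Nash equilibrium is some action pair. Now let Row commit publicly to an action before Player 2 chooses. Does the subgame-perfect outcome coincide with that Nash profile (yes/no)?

Solve by backward induction (Row leads).
- A: Player 2 compares 15, 11 and picks L; Row would get 1.
- B: Player 2 compares 2, 15 and picks R; Row would get 13.
- C: Player 2 compares 12, 9 and picks L; Row would get 3.
- D: Player 2 compares 15, 2 and picks L; Row would get 12.
Among 1, 13, 3, 12, the best is 13 at B. Subgame-perfect outcome: (B, R) with payoffs (13, 15).
Under simultaneous play:
Row's best replies: L→D; R→D.
Player 2's best replies: A→L; B→R; C→L; D→L.
The unique mutual best reply is (D, L), giving (12, 15).
Sequential outcome (B, R) differs from the Nash profile (D, L).

no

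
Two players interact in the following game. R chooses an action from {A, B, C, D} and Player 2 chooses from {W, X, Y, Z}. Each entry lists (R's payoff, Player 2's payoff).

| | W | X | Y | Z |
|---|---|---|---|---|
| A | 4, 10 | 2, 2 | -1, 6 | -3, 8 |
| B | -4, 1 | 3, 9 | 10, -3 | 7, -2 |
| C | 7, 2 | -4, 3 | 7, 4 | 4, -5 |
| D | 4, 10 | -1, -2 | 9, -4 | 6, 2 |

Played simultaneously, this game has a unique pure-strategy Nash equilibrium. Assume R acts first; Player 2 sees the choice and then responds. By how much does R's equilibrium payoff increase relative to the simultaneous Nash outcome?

4

Player 2 best-responds to each possible R move:
- A: Player 2 compares 10, 2, 6, 8 and picks W; R would get 4.
- B: Player 2 compares 1, 9, -3, -2 and picks X; R would get 3.
- C: Player 2 compares 2, 3, 4, -5 and picks Y; R would get 7.
- D: Player 2 compares 10, -2, -4, 2 and picks W; R would get 4.
Maximizing over 4, 3, 7, 4, R chooses C. Subgame-perfect outcome: (C, Y) with payoffs (7, 4).
Under simultaneous play:
R's best replies: W→C; X→B; Y→B; Z→B.
Player 2's best replies: A→W; B→X; C→Y; D→W.
Only (B, X) has each player best-responding; Nash payoffs (3, 9).
R's commitment gain: 7 − 3 = 4.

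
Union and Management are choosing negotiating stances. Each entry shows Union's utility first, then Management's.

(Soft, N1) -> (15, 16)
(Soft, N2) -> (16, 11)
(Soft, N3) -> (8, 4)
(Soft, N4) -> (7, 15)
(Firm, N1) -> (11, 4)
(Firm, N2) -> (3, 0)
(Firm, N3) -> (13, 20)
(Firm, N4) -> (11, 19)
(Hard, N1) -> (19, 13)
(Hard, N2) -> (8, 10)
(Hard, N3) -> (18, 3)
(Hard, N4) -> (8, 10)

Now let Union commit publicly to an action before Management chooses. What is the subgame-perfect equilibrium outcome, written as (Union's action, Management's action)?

Solve by backward induction (Union leads).
- Soft → Management plays N1 (best of 16, 11, 4, 15); Union gets 15.
- Firm → Management plays N3 (best of 4, 0, 20, 19); Union gets 13.
- Hard → Management plays N1 (best of 13, 10, 3, 10); Union gets 19.
Union's induced payoffs are 15, 13, 19, so Union commits to Hard. Subgame-perfect outcome: (Hard, N1) with payoffs (19, 13).

(Hard, N1)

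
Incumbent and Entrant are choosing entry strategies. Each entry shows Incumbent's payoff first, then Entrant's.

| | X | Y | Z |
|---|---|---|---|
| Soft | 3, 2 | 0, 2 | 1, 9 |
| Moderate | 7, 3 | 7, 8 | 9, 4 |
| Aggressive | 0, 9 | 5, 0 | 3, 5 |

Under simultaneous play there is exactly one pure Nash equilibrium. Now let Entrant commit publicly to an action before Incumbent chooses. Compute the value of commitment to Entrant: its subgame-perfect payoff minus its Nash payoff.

0

Work backward from Incumbent's decision.
- X: Incumbent compares 3, 7, 0 and picks Moderate; Entrant would get 3.
- Y: Incumbent compares 0, 7, 5 and picks Moderate; Entrant would get 8.
- Z: Incumbent compares 1, 9, 3 and picks Moderate; Entrant would get 4.
Among 3, 8, 4, the best is 8 at Y. Subgame-perfect outcome: (Moderate, Y) with payoffs (7, 8).
Under simultaneous play:
Incumbent's best replies: X→Moderate; Y→Moderate; Z→Moderate.
Entrant's best replies: Soft→Z; Moderate→Y; Aggressive→X.
The unique mutual best reply is (Moderate, Y), giving (7, 8).
Entrant's commitment gain: 8 − 8 = 0.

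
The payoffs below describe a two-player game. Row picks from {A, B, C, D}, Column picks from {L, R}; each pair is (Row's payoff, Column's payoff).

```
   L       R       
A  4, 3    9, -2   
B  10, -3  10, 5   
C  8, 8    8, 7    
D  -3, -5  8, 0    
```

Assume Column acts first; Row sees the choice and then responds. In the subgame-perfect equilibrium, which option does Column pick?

Work backward from Row's decision.
- L: BR = B, leader payoff -3.
- R: BR = B, leader payoff 5.
Maximizing over -3, 5, Column chooses R. Subgame-perfect outcome: (B, R) with payoffs (10, 5).

R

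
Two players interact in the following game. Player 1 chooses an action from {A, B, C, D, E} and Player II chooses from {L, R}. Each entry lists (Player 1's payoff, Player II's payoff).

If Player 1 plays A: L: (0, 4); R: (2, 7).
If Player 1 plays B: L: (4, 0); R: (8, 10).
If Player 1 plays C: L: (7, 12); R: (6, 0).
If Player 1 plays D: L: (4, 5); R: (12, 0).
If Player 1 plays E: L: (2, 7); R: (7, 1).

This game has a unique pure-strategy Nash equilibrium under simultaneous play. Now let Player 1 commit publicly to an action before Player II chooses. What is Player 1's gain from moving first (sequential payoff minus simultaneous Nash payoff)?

Backward induction with Player 1 moving first.
- A: Player II compares 4, 7 and picks R; Player 1 would get 2.
- B: Player II compares 0, 10 and picks R; Player 1 would get 8.
- C: Player II compares 12, 0 and picks L; Player 1 would get 7.
- D: Player II compares 5, 0 and picks L; Player 1 would get 4.
- E: Player II compares 7, 1 and picks L; Player 1 would get 2.
Player 1's induced payoffs are 2, 8, 7, 4, 2, so Player 1 commits to B. Subgame-perfect outcome: (B, R) with payoffs (8, 10).
Now find the simultaneous Nash equilibrium.
Player 1's best replies: L→C; R→D.
Player II's best replies: A→R; B→R; C→L; D→L; E→L.
Only (C, L) has each player best-responding; Nash payoffs (7, 12).
Player 1's commitment gain: 8 − 7 = 1.

1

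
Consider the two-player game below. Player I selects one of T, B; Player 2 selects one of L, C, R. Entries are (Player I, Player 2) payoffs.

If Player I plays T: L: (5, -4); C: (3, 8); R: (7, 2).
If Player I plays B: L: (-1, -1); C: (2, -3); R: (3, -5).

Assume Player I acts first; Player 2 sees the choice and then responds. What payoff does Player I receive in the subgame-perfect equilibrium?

3

Backward induction with Player I moving first.
- T: Player 2 compares -4, 8, 2 and picks C; Player I would get 3.
- B: Player 2 compares -1, -3, -5 and picks L; Player I would get -1.
Player I's induced payoffs are 3, -1, so Player I commits to T. Subgame-perfect outcome: (T, C) with payoffs (3, 8).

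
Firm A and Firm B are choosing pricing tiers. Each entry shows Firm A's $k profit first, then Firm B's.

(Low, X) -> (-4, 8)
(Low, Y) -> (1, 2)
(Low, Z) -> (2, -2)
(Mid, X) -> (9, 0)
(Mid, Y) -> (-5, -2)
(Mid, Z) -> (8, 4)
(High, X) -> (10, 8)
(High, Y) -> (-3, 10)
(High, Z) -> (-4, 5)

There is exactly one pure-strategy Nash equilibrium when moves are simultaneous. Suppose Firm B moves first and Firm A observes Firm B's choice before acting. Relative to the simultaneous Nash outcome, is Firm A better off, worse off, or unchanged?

better off

Backward induction with Firm B moving first.
- X: Firm A compares -4, 9, 10 and picks High; Firm B would get 8.
- Y: Firm A compares 1, -5, -3 and picks Low; Firm B would get 2.
- Z: Firm A compares 2, 8, -4 and picks Mid; Firm B would get 4.
Firm B's induced payoffs are 8, 2, 4, so Firm B commits to X. Subgame-perfect outcome: (High, X) with payoffs (10, 8).
Now find the simultaneous Nash equilibrium.
Firm A's best replies: X→High; Y→Low; Z→Mid.
Firm B's best replies: Low→X; Mid→Z; High→Y.
The unique mutual best reply is (Mid, Z), giving (8, 4).
Firm A earns 10 sequentially versus 8 at the Nash outcome: better off.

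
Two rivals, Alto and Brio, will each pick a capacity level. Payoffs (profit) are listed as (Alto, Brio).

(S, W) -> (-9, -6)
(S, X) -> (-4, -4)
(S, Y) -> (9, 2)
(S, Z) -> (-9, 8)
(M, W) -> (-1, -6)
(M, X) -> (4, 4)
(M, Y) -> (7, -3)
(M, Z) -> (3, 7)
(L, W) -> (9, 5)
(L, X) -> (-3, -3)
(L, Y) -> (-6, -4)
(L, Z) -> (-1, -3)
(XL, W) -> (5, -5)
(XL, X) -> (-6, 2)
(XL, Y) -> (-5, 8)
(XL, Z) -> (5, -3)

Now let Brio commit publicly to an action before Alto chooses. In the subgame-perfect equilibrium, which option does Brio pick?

W

Solve by backward induction (Brio leads).
- W: Alto compares -9, -1, 9, 5 and picks L; Brio would get 5.
- X: Alto compares -4, 4, -3, -6 and picks M; Brio would get 4.
- Y: Alto compares 9, 7, -6, -5 and picks S; Brio would get 2.
- Z: Alto compares -9, 3, -1, 5 and picks XL; Brio would get -3.
Maximizing over 5, 4, 2, -3, Brio chooses W. Subgame-perfect outcome: (L, W) with payoffs (9, 5).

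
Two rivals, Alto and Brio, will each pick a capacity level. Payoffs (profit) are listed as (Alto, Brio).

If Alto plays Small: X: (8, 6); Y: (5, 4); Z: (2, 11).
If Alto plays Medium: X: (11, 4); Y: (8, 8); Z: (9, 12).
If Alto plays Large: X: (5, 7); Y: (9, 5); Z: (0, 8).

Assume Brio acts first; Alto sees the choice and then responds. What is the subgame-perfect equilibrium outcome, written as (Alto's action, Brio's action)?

Solve by backward induction (Brio leads).
- X: BR = Medium, leader payoff 4.
- Y: BR = Large, leader payoff 5.
- Z: BR = Medium, leader payoff 12.
Among 4, 5, 12, the best is 12 at Z. Subgame-perfect outcome: (Medium, Z) with payoffs (9, 12).

(Medium, Z)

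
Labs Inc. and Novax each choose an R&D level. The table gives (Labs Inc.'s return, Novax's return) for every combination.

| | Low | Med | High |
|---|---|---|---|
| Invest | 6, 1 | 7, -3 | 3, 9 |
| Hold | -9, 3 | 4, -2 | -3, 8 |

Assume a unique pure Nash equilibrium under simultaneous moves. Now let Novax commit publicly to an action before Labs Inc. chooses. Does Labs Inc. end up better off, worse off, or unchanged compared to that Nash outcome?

unchanged

Work backward from Labs Inc.'s decision.
- Low: Labs Inc. compares 6, -9 and picks Invest; Novax would get 1.
- Med: Labs Inc. compares 7, 4 and picks Invest; Novax would get -3.
- High: Labs Inc. compares 3, -3 and picks Invest; Novax would get 9.
Novax's induced payoffs are 1, -3, 9, so Novax commits to High. Subgame-perfect outcome: (Invest, High) with payoffs (3, 9).
For the simultaneous game, intersect best replies.
Labs Inc.'s best replies: Low→Invest; Med→Invest; High→Invest.
Novax's best replies: Invest→High; Hold→High.
Only (Invest, High) has each player best-responding; Nash payoffs (3, 9).
Labs Inc. earns 3 sequentially versus 3 at the Nash outcome: unchanged.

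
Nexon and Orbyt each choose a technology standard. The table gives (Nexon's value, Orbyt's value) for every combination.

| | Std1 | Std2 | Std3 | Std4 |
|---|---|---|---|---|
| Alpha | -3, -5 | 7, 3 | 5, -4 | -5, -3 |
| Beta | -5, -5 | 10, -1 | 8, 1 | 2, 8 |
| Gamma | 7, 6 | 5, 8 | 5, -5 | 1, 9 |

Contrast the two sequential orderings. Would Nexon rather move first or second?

If Nexon leads: Orbyt's best replies are Alpha→Std2, Beta→Std4, Gamma→Std4; Nexon's induced payoffs 7, 2, 1; outcome (Alpha, Std2), payoffs (7, 3).
If Orbyt leads: Nexon's best replies are Std1→Gamma, Std2→Beta, Std3→Beta, Std4→Beta; Orbyt's induced payoffs 6, -1, 1, 8; outcome (Beta, Std4), payoffs (2, 8).
Nexon gets 7 moving first and 2 moving second, so Nexon prefers to move first.

first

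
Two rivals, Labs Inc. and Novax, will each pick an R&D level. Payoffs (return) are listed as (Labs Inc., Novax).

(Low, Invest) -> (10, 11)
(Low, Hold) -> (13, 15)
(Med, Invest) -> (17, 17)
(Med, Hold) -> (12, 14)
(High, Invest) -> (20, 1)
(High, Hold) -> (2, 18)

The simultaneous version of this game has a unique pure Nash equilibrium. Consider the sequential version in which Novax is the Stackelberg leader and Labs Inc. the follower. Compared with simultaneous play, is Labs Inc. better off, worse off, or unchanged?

unchanged

Solve by backward induction (Novax leads).
- Invest: Labs Inc. compares 10, 17, 20 and picks High; Novax would get 1.
- Hold: Labs Inc. compares 13, 12, 2 and picks Low; Novax would get 15.
Novax's induced payoffs are 1, 15, so Novax commits to Hold. Subgame-perfect outcome: (Low, Hold) with payoffs (13, 15).
Under simultaneous play:
Labs Inc.'s best replies: Invest→High; Hold→Low.
Novax's best replies: Low→Hold; Med→Invest; High→Hold.
The unique mutual best reply is (Low, Hold), giving (13, 15).
Labs Inc. earns 13 sequentially versus 13 at the Nash outcome: unchanged.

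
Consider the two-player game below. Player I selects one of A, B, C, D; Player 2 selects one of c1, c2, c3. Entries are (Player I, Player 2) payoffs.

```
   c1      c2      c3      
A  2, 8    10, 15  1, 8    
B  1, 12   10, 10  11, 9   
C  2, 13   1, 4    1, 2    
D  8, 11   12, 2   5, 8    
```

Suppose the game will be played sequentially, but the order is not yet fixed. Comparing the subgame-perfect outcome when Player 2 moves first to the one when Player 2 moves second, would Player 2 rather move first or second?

If Player I leads: Player 2's best replies are A→c2, B→c1, C→c1, D→c1; Player I's induced payoffs 10, 1, 2, 8; outcome (A, c2), payoffs (10, 15).
If Player 2 leads: Player I's best replies are c1→D, c2→D, c3→B; Player 2's induced payoffs 11, 2, 9; outcome (D, c1), payoffs (8, 11).
Player 2 gets 11 moving first and 15 moving second, so Player 2 prefers to move second.

second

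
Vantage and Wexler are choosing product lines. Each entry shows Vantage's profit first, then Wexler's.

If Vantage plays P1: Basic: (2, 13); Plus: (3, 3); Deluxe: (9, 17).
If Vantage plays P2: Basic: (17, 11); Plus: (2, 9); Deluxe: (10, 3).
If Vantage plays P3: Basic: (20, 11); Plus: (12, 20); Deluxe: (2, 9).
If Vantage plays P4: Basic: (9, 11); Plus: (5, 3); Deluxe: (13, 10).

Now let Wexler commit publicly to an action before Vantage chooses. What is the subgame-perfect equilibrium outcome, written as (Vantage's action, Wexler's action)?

Work backward from Vantage's decision.
- Basic → Vantage plays P3 (best of 2, 17, 20, 9); Wexler gets 11.
- Plus → Vantage plays P3 (best of 3, 2, 12, 5); Wexler gets 20.
- Deluxe → Vantage plays P4 (best of 9, 10, 2, 13); Wexler gets 10.
Among 11, 20, 10, the best is 20 at Plus. Subgame-perfect outcome: (P3, Plus) with payoffs (12, 20).

(P3, Plus)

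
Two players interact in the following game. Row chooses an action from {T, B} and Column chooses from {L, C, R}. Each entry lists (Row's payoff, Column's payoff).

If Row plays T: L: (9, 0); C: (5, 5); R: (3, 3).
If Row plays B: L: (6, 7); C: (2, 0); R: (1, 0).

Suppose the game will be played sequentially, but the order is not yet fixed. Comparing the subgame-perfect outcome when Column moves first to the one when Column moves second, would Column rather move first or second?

If Row leads: Column's best replies are T→C, B→L; Row's induced payoffs 5, 6; outcome (B, L), payoffs (6, 7).
If Column leads: Row's best replies are L→T, C→T, R→T; Column's induced payoffs 0, 5, 3; outcome (T, C), payoffs (5, 5).
Column gets 5 moving first and 7 moving second, so Column prefers to move second.

second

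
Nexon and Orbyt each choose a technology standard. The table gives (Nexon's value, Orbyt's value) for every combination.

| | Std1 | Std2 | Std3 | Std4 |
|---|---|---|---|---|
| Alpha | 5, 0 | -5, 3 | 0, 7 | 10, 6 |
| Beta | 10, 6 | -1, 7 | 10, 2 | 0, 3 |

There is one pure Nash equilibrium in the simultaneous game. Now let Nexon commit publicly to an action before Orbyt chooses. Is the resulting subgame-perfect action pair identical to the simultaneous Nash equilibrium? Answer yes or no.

Solve by backward induction (Nexon leads).
- Alpha: BR = Std3, leader payoff 0.
- Beta: BR = Std2, leader payoff -1.
Maximizing over 0, -1, Nexon chooses Alpha. Subgame-perfect outcome: (Alpha, Std3) with payoffs (0, 7).
Now find the simultaneous Nash equilibrium.
Nexon's best replies: Std1→Beta; Std2→Beta; Std3→Beta; Std4→Alpha.
Orbyt's best replies: Alpha→Std3; Beta→Std2.
The unique mutual best reply is (Beta, Std2), giving (-1, 7).
Sequential outcome (Alpha, Std3) differs from the Nash profile (Beta, Std2).

no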